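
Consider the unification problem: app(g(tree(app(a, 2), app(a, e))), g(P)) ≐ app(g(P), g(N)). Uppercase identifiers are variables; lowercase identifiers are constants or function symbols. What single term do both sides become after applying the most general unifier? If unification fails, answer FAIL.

Decompose app/2: g(tree(app(a, 2), app(a, e))) ≐ g(P),  g(P) ≐ g(N).
Decompose g/1: tree(app(a, 2), app(a, e)) ≐ P.
Bind P := tree(app(a, 2), app(a, e)); substituting into the remaining equation gives: g(tree(app(a, 2), app(a, e))) ≐ g(N).
Decompose g/1: tree(app(a, 2), app(a, e)) ≐ N.
Bind N := tree(app(a, 2), app(a, e)).
Applying the MGU to either side gives app(g(tree(app(a, 2), app(a, e))), g(tree(app(a, 2), app(a, e)))).

app(g(tree(app(a, 2), app(a, e))), g(tree(app(a, 2), app(a, e))))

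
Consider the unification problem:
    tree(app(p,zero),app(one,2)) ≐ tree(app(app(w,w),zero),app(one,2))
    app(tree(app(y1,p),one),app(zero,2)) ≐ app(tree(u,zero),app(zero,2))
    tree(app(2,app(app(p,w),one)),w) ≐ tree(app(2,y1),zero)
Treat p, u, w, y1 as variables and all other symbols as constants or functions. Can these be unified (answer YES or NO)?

NO

Decompose tree/2: app(p,zero) ≐ app(app(w,w),zero),  app(one,2) ≐ app(one,2).
Decompose app/2: p ≐ app(w,w),  zero ≐ zero.
Bind p := app(w,w); substituting into the 2 remaining equations that mention p gives: app(tree(app(y1,app(w,w)),one),app(zero,2)) ≐ app(tree(u,zero),app(zero,2)),  tree(app(2,app(app(app(w,w),w),one)),w) ≐ tree(app(2,y1),zero).
Delete trivial equation zero ≐ zero.
Delete trivial equation app(one,2) ≐ app(one,2).
Decompose app/2: tree(app(y1,app(w,w)),one) ≐ tree(u,zero),  app(zero,2) ≐ app(zero,2).
Decompose tree/2: app(y1,app(w,w)) ≐ u,  one ≐ zero.
Bind u := app(y1,app(w,w)); no other remaining equation mentions u.
Clash: constants one and zero differ; no unifier exists.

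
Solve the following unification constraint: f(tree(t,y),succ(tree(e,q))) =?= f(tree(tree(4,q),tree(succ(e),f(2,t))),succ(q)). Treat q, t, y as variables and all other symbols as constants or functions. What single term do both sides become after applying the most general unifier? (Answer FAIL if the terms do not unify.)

Decompose f/2: tree(t,y) =?= tree(tree(4,q),tree(succ(e),f(2,t))),  succ(tree(e,q)) =?= succ(q).
Decompose tree/2: t =?= tree(4,q),  y =?= tree(succ(e),f(2,t)).
Bind t := tree(4,q); substituting into the one remaining equation that mentions t gives: y =?= tree(succ(e),f(2,tree(4,q))).
Bind y := tree(succ(e),f(2,tree(4,q))); no other remaining equation mentions y.
Decompose succ/1: tree(e,q) =?= q.
Occurs check fails: q occurs in tree(e,q); the equation q =?= tree(e,q) has no finite solution.

FAIL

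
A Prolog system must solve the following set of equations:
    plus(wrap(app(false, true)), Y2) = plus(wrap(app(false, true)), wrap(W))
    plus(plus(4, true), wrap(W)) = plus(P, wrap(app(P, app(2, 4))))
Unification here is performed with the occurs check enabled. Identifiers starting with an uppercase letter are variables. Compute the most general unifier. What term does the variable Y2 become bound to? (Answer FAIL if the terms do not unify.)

Decompose plus/2: wrap(app(false, true)) = wrap(app(false, true)),  Y2 = wrap(W).
Delete trivial equation wrap(app(false, true)) = wrap(app(false, true)).
Bind Y2 := wrap(W); no other remaining equation mentions Y2.
Decompose plus/2: plus(4, true) = P,  wrap(W) = wrap(app(P, app(2, 4))).
Bind P := plus(4, true); substituting into the remaining equation gives: wrap(W) = wrap(app(plus(4, true), app(2, 4))).
Decompose wrap/1: W = app(plus(4, true), app(2, 4)).
Bind W := app(plus(4, true), app(2, 4)). Substituting into the earlier binding gives Y2 := wrap(app(plus(4, true), app(2, 4))).
MGU = { Y2 -> wrap(app(plus(4, true), app(2, 4))), P -> plus(4, true), W -> app(plus(4, true), app(2, 4)) }, so Y2 -> wrap(app(plus(4, true), app(2, 4))).

wrap(app(plus(4, true), app(2, 4)))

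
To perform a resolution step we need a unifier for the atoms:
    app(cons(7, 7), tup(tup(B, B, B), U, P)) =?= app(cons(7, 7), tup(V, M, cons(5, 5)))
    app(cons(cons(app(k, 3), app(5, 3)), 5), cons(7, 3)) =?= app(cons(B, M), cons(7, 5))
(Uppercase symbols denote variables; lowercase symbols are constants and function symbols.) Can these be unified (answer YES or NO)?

Decompose app/2: cons(7, 7) =?= cons(7, 7),  tup(tup(B, B, B), U, P) =?= tup(V, M, cons(5, 5)).
Delete trivial equation cons(7, 7) =?= cons(7, 7).
Decompose tup/3: tup(B, B, B) =?= V,  U =?= M,  P =?= cons(5, 5).
Bind V := tup(B, B, B); no other remaining equation mentions V.
Bind U := M; no other remaining equation mentions U.
Bind P := cons(5, 5); no other remaining equation mentions P.
Decompose app/2: cons(cons(app(k, 3), app(5, 3)), 5) =?= cons(B, M),  cons(7, 3) =?= cons(7, 5).
Decompose cons/2: cons(app(k, 3), app(5, 3)) =?= B,  5 =?= M.
Bind B := cons(app(k, 3), app(5, 3)); no other remaining equation mentions B. Substituting into the earlier binding gives V := tup(cons(app(k, 3), app(5, 3)), cons(app(k, 3), app(5, 3)), cons(app(k, 3), app(5, 3))).
Bind M := 5; no other remaining equation mentions M. Substituting into the earlier binding gives U := 5.
Decompose cons/2: 7 =?= 7,  3 =?= 5.
Delete trivial equation 7 =?= 7.
Clash: constants 3 and 5 differ; no unifier exists.

NO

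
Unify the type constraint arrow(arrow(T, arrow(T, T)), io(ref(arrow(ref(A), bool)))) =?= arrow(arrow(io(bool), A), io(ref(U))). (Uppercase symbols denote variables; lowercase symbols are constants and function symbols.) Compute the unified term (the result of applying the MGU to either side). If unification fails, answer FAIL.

arrow(arrow(io(bool), arrow(io(bool), io(bool))), io(ref(arrow(ref(arrow(io(bool), io(bool))), bool))))

Decompose arrow/2: arrow(T, arrow(T, T)) =?= arrow(io(bool), A),  io(ref(arrow(ref(A), bool))) =?= io(ref(U)).
Decompose arrow/2: T =?= io(bool),  arrow(T, T) =?= A.
Bind T := io(bool); substituting into the one remaining equation that mentions T gives: arrow(io(bool), io(bool)) =?= A.
Bind A := arrow(io(bool), io(bool)); substituting into the remaining equation gives: io(ref(arrow(ref(arrow(io(bool), io(bool))), bool))) =?= io(ref(U)).
Decompose io/1: ref(arrow(ref(arrow(io(bool), io(bool))), bool)) =?= ref(U).
Decompose ref/1: arrow(ref(arrow(io(bool), io(bool))), bool) =?= U.
Bind U := arrow(ref(arrow(io(bool), io(bool))), bool).
Applying the MGU to either side gives arrow(arrow(io(bool), arrow(io(bool), io(bool))), io(ref(arrow(ref(arrow(io(bool), io(bool))), bool)))).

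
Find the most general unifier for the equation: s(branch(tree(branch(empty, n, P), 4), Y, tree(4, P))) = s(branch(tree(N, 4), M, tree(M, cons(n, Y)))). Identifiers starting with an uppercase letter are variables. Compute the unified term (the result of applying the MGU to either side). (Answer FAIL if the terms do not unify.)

Decompose s/1: branch(tree(branch(empty, n, P), 4), Y, tree(4, P)) = branch(tree(N, 4), M, tree(M, cons(n, Y))).
Decompose branch/3: tree(branch(empty, n, P), 4) = tree(N, 4),  Y = M,  tree(4, P) = tree(M, cons(n, Y)).
Decompose tree/2: branch(empty, n, P) = N,  4 = 4.
Bind N := branch(empty, n, P); no other remaining equation mentions N.
Delete trivial equation 4 = 4.
Bind Y := M; substituting into the remaining equation gives: tree(4, P) = tree(M, cons(n, M)).
Decompose tree/2: 4 = M,  P = cons(n, M).
Bind M := 4; substituting into the remaining equation gives: P = cons(n, 4). Substituting into the earlier binding gives Y := 4.
Bind P := cons(n, 4). Substituting into the earlier binding gives N := branch(empty, n, cons(n, 4)).
Applying the MGU to either side gives s(branch(tree(branch(empty, n, cons(n, 4)), 4), 4, tree(4, cons(n, 4)))).

s(branch(tree(branch(empty, n, cons(n, 4)), 4), 4, tree(4, cons(n, 4))))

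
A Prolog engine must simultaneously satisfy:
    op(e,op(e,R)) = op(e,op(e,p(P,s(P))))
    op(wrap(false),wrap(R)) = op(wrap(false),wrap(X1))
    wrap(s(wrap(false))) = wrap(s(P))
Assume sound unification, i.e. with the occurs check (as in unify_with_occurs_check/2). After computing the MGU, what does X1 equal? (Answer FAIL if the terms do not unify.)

p(wrap(false),s(wrap(false)))

Decompose op/2: e = e,  op(e,R) = op(e,p(P,s(P))).
Delete trivial equation e = e.
Decompose op/2: e = e,  R = p(P,s(P)).
Delete trivial equation e = e.
Bind R := p(P,s(P)); substituting into the one remaining equation that mentions R gives: op(wrap(false),wrap(p(P,s(P)))) = op(wrap(false),wrap(X1)).
Decompose op/2: wrap(false) = wrap(false),  wrap(p(P,s(P))) = wrap(X1).
Delete trivial equation wrap(false) = wrap(false).
Decompose wrap/1: p(P,s(P)) = X1.
Bind X1 := p(P,s(P)); no other remaining equation mentions X1.
Decompose wrap/1: s(wrap(false)) = s(P).
Decompose s/1: wrap(false) = P.
Bind P := wrap(false). Substituting into the earlier bindings gives R := p(wrap(false),s(wrap(false))), X1 := p(wrap(false),s(wrap(false))).
MGU = { R ↦ p(wrap(false),s(wrap(false))), X1 ↦ p(wrap(false),s(wrap(false))), P ↦ wrap(false) }, so X1 ↦ p(wrap(false),s(wrap(false))).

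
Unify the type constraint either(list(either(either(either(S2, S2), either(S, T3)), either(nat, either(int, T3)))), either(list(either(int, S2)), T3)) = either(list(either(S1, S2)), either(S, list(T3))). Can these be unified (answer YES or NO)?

Decompose either/2: list(either(either(either(S2, S2), either(S, T3)), either(nat, either(int, T3)))) = list(either(S1, S2)),  either(list(either(int, S2)), T3) = either(S, list(T3)).
Decompose list/1: either(either(either(S2, S2), either(S, T3)), either(nat, either(int, T3))) = either(S1, S2).
Decompose either/2: either(either(S2, S2), either(S, T3)) = S1,  either(nat, either(int, T3)) = S2.
Bind S1 := either(either(S2, S2), either(S, T3)); no other remaining equation mentions S1.
Bind S2 := either(nat, either(int, T3)); substituting into the remaining equation gives: either(list(either(int, either(nat, either(int, T3)))), T3) = either(S, list(T3)). Substituting into the earlier binding gives S1 := either(either(either(nat, either(int, T3)), either(nat, either(int, T3))), either(S, T3)).
Decompose either/2: list(either(int, either(nat, either(int, T3)))) = S,  T3 = list(T3).
Bind S := list(either(int, either(nat, either(int, T3)))); no other remaining equation mentions S. Substituting into the earlier binding gives S1 := either(either(either(nat, either(int, T3)), either(nat, either(int, T3))), either(list(either(int, either(nat, either(int, T3)))), T3)).
Occurs check fails: T3 occurs in list(T3); the equation T3 = list(T3) has no finite solution.

NO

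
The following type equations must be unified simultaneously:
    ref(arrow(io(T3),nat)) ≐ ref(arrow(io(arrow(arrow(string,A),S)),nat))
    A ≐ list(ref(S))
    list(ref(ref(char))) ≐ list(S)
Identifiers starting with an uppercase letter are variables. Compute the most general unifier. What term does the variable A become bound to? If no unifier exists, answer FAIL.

Decompose ref/1: arrow(io(T3),nat) ≐ arrow(io(arrow(arrow(string,A),S)),nat).
Decompose arrow/2: io(T3) ≐ io(arrow(arrow(string,A),S)),  nat ≐ nat.
Decompose io/1: T3 ≐ arrow(arrow(string,A),S).
Bind T3 := arrow(arrow(string,A),S); no other remaining equation mentions T3.
Delete trivial equation nat ≐ nat.
Bind A := list(ref(S)); no other remaining equation mentions A. Substituting into the earlier binding gives T3 := arrow(arrow(string,list(ref(S))),S).
Decompose list/1: ref(ref(char)) ≐ S.
Bind S := ref(ref(char)). Substituting into the earlier bindings gives T3 := arrow(arrow(string,list(ref(ref(ref(char))))),ref(ref(char))), A := list(ref(ref(ref(char)))).
MGU = { T3 := arrow(arrow(string,list(ref(ref(ref(char))))),ref(ref(char))), A := list(ref(ref(ref(char)))), S := ref(ref(char)) }, so A := list(ref(ref(ref(char)))).

list(ref(ref(ref(char))))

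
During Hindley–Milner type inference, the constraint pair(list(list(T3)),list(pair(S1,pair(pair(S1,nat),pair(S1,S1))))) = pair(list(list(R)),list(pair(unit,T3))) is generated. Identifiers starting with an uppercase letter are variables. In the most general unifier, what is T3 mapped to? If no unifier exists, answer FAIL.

pair(pair(unit,nat),pair(unit,unit))

Decompose pair/2: list(list(T3)) = list(list(R)),  list(pair(S1,pair(pair(S1,nat),pair(S1,S1)))) = list(pair(unit,T3)).
Decompose list/1: list(T3) = list(R).
Decompose list/1: T3 = R.
Bind T3 := R; substituting into the remaining equation gives: list(pair(S1,pair(pair(S1,nat),pair(S1,S1)))) = list(pair(unit,R)).
Decompose list/1: pair(S1,pair(pair(S1,nat),pair(S1,S1))) = pair(unit,R).
Decompose pair/2: S1 = unit,  pair(pair(S1,nat),pair(S1,S1)) = R.
Bind S1 := unit; substituting into the remaining equation gives: pair(pair(unit,nat),pair(unit,unit)) = R.
Bind R := pair(pair(unit,nat),pair(unit,unit)). Substituting into the earlier binding gives T3 := pair(pair(unit,nat),pair(unit,unit)).
MGU = { T3 -> pair(pair(unit,nat),pair(unit,unit)), S1 -> unit, R -> pair(pair(unit,nat),pair(unit,unit)) }, so T3 -> pair(pair(unit,nat),pair(unit,unit)).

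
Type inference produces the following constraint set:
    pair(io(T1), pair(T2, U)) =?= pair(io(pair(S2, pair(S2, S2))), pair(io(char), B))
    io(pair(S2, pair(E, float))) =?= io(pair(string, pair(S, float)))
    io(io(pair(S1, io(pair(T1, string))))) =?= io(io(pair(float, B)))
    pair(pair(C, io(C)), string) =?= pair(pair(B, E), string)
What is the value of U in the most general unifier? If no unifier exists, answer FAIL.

io(pair(pair(string, pair(string, string)), string))

Decompose pair/2: io(T1) =?= io(pair(S2, pair(S2, S2))),  pair(T2, U) =?= pair(io(char), B).
Decompose io/1: T1 =?= pair(S2, pair(S2, S2)).
Bind T1 := pair(S2, pair(S2, S2)); substituting into the one remaining equation that mentions T1 gives: io(io(pair(S1, io(pair(pair(S2, pair(S2, S2)), string))))) =?= io(io(pair(float, B))).
Decompose pair/2: T2 =?= io(char),  U =?= B.
Bind T2 := io(char); no other remaining equation mentions T2.
Bind U := B; no other remaining equation mentions U.
Decompose io/1: pair(S2, pair(E, float)) =?= pair(string, pair(S, float)).
Decompose pair/2: S2 =?= string,  pair(E, float) =?= pair(S, float).
Bind S2 := string; substituting into the one remaining equation that mentions S2 gives: io(io(pair(S1, io(pair(pair(string, pair(string, string)), string))))) =?= io(io(pair(float, B))). Substituting into the earlier binding gives T1 := pair(string, pair(string, string)).
Decompose pair/2: E =?= S,  float =?= float.
Bind E := S; substituting into the one remaining equation that mentions E gives: pair(pair(C, io(C)), string) =?= pair(pair(B, S), string).
Delete trivial equation float =?= float.
Decompose io/1: io(pair(S1, io(pair(pair(string, pair(string, string)), string)))) =?= io(pair(float, B)).
Decompose io/1: pair(S1, io(pair(pair(string, pair(string, string)), string))) =?= pair(float, B).
Decompose pair/2: S1 =?= float,  io(pair(pair(string, pair(string, string)), string)) =?= B.
Bind S1 := float; no other remaining equation mentions S1.
Bind B := io(pair(pair(string, pair(string, string)), string)); substituting into the remaining equation gives: pair(pair(C, io(C)), string) =?= pair(pair(io(pair(pair(string, pair(string, string)), string)), S), string). Substituting into the earlier binding gives U := io(pair(pair(string, pair(string, string)), string)).
Decompose pair/2: pair(C, io(C)) =?= pair(io(pair(pair(string, pair(string, string)), string)), S),  string =?= string.
Decompose pair/2: C =?= io(pair(pair(string, pair(string, string)), string)),  io(C) =?= S.
Bind C := io(pair(pair(string, pair(string, string)), string)); substituting into the one remaining equation that mentions C gives: io(io(pair(pair(string, pair(string, string)), string))) =?= S.
Bind S := io(io(pair(pair(string, pair(string, string)), string))); no other remaining equation mentions S. Substituting into the earlier binding gives E := io(io(pair(pair(string, pair(string, string)), string))).
Delete trivial equation string =?= string.
MGU = { T1 -> pair(string, pair(string, string)), T2 -> io(char), U -> io(pair(pair(string, pair(string, string)), string)), S2 -> string, E -> io(io(pair(pair(string, pair(string, string)), string))), S1 -> float, B -> io(pair(pair(string, pair(string, string)), string)), C -> io(pair(pair(string, pair(string, string)), string)), S -> io(io(pair(pair(string, pair(string, string)), string))) }, so U -> io(pair(pair(string, pair(string, string)), string)).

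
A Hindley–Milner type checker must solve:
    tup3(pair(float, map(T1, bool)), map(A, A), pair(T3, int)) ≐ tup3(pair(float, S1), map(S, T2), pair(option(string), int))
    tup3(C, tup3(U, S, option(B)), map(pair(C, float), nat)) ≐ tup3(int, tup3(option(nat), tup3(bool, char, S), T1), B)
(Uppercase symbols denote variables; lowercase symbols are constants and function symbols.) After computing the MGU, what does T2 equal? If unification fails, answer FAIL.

FAIL

Decompose tup3/3: pair(float, map(T1, bool)) ≐ pair(float, S1),  map(A, A) ≐ map(S, T2),  pair(T3, int) ≐ pair(option(string), int).
Decompose pair/2: float ≐ float,  map(T1, bool) ≐ S1.
Delete trivial equation float ≐ float.
Bind S1 := map(T1, bool); no other remaining equation mentions S1.
Decompose map/2: A ≐ S,  A ≐ T2.
Bind A := S; substituting into the one remaining equation that mentions A gives: S ≐ T2.
Bind S := T2; substituting into the one remaining equation that mentions S gives: tup3(C, tup3(U, T2, option(B)), map(pair(C, float), nat)) ≐ tup3(int, tup3(option(nat), tup3(bool, char, T2), T1), B). Substituting into the earlier binding gives A := T2.
Decompose pair/2: T3 ≐ option(string),  int ≐ int.
Bind T3 := option(string); no other remaining equation mentions T3.
Delete trivial equation int ≐ int.
Decompose tup3/3: C ≐ int,  tup3(U, T2, option(B)) ≐ tup3(option(nat), tup3(bool, char, T2), T1),  map(pair(C, float), nat) ≐ B.
Bind C := int; substituting into the one remaining equation that mentions C gives: map(pair(int, float), nat) ≐ B.
Decompose tup3/3: U ≐ option(nat),  T2 ≐ tup3(bool, char, T2),  option(B) ≐ T1.
Bind U := option(nat); no other remaining equation mentions U.
Occurs check fails: T2 occurs in tup3(bool, char, T2); the equation T2 ≐ tup3(bool, char, T2) has no finite solution.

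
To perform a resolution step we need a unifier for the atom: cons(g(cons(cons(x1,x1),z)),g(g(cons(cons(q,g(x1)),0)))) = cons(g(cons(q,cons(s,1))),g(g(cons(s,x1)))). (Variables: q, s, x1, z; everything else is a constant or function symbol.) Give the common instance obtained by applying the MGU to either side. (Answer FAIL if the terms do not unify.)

cons(g(cons(cons(0,0),cons(cons(cons(0,0),g(0)),1))),g(g(cons(cons(cons(0,0),g(0)),0))))

Decompose cons/2: g(cons(cons(x1,x1),z)) = g(cons(q,cons(s,1))),  g(g(cons(cons(q,g(x1)),0))) = g(g(cons(s,x1))).
Decompose g/1: cons(cons(x1,x1),z) = cons(q,cons(s,1)).
Decompose cons/2: cons(x1,x1) = q,  z = cons(s,1).
Bind q := cons(x1,x1); substituting into the one remaining equation that mentions q gives: g(g(cons(cons(cons(x1,x1),g(x1)),0))) = g(g(cons(s,x1))).
Bind z := cons(s,1); no other remaining equation mentions z.
Decompose g/1: g(cons(cons(cons(x1,x1),g(x1)),0)) = g(cons(s,x1)).
Decompose g/1: cons(cons(cons(x1,x1),g(x1)),0) = cons(s,x1).
Decompose cons/2: cons(cons(x1,x1),g(x1)) = s,  0 = x1.
Bind s := cons(cons(x1,x1),g(x1)); no other remaining equation mentions s. Substituting into the earlier binding gives z := cons(cons(cons(x1,x1),g(x1)),1).
Bind x1 := 0. Substituting into the earlier bindings gives q := cons(0,0), z := cons(cons(cons(0,0),g(0)),1), s := cons(cons(0,0),g(0)).
Applying the MGU to either side gives cons(g(cons(cons(0,0),cons(cons(cons(0,0),g(0)),1))),g(g(cons(cons(cons(0,0),g(0)),0)))).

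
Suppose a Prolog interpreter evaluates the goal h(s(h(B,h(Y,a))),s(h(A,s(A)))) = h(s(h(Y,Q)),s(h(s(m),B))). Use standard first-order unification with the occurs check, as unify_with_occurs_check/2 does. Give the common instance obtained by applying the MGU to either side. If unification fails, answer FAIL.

Decompose h/2: s(h(B,h(Y,a))) = s(h(Y,Q)),  s(h(A,s(A))) = s(h(s(m),B)).
Decompose s/1: h(B,h(Y,a)) = h(Y,Q).
Decompose h/2: B = Y,  h(Y,a) = Q.
Bind B := Y; substituting into the one remaining equation that mentions B gives: s(h(A,s(A))) = s(h(s(m),Y)).
Bind Q := h(Y,a); no other remaining equation mentions Q.
Decompose s/1: h(A,s(A)) = h(s(m),Y).
Decompose h/2: A = s(m),  s(A) = Y.
Bind A := s(m); substituting into the remaining equation gives: s(s(m)) = Y.
Bind Y := s(s(m)). Substituting into the earlier bindings gives B := s(s(m)), Q := h(s(s(m)),a).
Applying the MGU to either side gives h(s(h(s(s(m)),h(s(s(m)),a))),s(h(s(m),s(s(m))))).

h(s(h(s(s(m)),h(s(s(m)),a))),s(h(s(m),s(s(m)))))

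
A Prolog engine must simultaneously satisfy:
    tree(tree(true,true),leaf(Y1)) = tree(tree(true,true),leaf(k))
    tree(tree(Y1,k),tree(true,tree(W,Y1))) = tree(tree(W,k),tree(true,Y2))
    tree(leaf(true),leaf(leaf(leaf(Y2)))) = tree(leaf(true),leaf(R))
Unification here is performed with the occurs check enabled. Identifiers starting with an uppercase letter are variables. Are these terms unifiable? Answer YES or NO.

Decompose tree/2: tree(true,true) = tree(true,true),  leaf(Y1) = leaf(k).
Delete trivial equation tree(true,true) = tree(true,true).
Decompose leaf/1: Y1 = k.
Bind Y1 := k; substituting into the one remaining equation that mentions Y1 gives: tree(tree(k,k),tree(true,tree(W,k))) = tree(tree(W,k),tree(true,Y2)).
Decompose tree/2: tree(k,k) = tree(W,k),  tree(true,tree(W,k)) = tree(true,Y2).
Decompose tree/2: k = W,  k = k.
Bind W := k; substituting into the one remaining equation that mentions W gives: tree(true,tree(k,k)) = tree(true,Y2).
Delete trivial equation k = k.
Decompose tree/2: true = true,  tree(k,k) = Y2.
Delete trivial equation true = true.
Bind Y2 := tree(k,k); substituting into the remaining equation gives: tree(leaf(true),leaf(leaf(leaf(tree(k,k))))) = tree(leaf(true),leaf(R)).
Decompose tree/2: leaf(true) = leaf(true),  leaf(leaf(leaf(tree(k,k)))) = leaf(R).
Delete trivial equation leaf(true) = leaf(true).
Decompose leaf/1: leaf(leaf(tree(k,k))) = R.
Bind R := leaf(leaf(tree(k,k))).
No equations remain and no clash or occurs-check failure arose, so a unifier exists.

YES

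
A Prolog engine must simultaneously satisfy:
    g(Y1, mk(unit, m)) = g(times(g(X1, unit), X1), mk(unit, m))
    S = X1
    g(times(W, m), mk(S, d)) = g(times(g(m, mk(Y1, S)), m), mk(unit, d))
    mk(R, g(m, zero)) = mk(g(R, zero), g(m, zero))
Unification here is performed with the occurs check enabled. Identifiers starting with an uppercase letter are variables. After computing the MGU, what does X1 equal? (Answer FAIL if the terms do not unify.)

FAIL

Decompose g/2: Y1 = times(g(X1, unit), X1),  mk(unit, m) = mk(unit, m).
Bind Y1 := times(g(X1, unit), X1); substituting into the one remaining equation that mentions Y1 gives: g(times(W, m), mk(S, d)) = g(times(g(m, mk(times(g(X1, unit), X1), S)), m), mk(unit, d)).
Delete trivial equation mk(unit, m) = mk(unit, m).
Bind S := X1; substituting into the one remaining equation that mentions S gives: g(times(W, m), mk(X1, d)) = g(times(g(m, mk(times(g(X1, unit), X1), X1)), m), mk(unit, d)).
Decompose g/2: times(W, m) = times(g(m, mk(times(g(X1, unit), X1), X1)), m),  mk(X1, d) = mk(unit, d).
Decompose times/2: W = g(m, mk(times(g(X1, unit), X1), X1)),  m = m.
Bind W := g(m, mk(times(g(X1, unit), X1), X1)); no other remaining equation mentions W.
Delete trivial equation m = m.
Decompose mk/2: X1 = unit,  d = d.
Bind X1 := unit; no other remaining equation mentions X1. Substituting into the earlier bindings gives Y1 := times(g(unit, unit), unit), S := unit, W := g(m, mk(times(g(unit, unit), unit), unit)).
Delete trivial equation d = d.
Decompose mk/2: R = g(R, zero),  g(m, zero) = g(m, zero).
Occurs check fails: R occurs in g(R, zero); the equation R = g(R, zero) has no finite solution.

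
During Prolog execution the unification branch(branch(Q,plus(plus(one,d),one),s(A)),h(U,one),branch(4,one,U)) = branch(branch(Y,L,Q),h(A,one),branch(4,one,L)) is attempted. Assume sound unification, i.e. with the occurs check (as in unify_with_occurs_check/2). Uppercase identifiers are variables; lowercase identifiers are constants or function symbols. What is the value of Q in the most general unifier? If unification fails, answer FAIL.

Decompose branch/3: branch(Q,plus(plus(one,d),one),s(A)) = branch(Y,L,Q),  h(U,one) = h(A,one),  branch(4,one,U) = branch(4,one,L).
Decompose branch/3: Q = Y,  plus(plus(one,d),one) = L,  s(A) = Q.
Bind Q := Y; substituting into the one remaining equation that mentions Q gives: s(A) = Y.
Bind L := plus(plus(one,d),one); substituting into the one remaining equation that mentions L gives: branch(4,one,U) = branch(4,one,plus(plus(one,d),one)).
Bind Y := s(A); no other remaining equation mentions Y. Substituting into the earlier binding gives Q := s(A).
Decompose h/2: U = A,  one = one.
Bind U := A; substituting into the one remaining equation that mentions U gives: branch(4,one,A) = branch(4,one,plus(plus(one,d),one)).
Delete trivial equation one = one.
Decompose branch/3: 4 = 4,  one = one,  A = plus(plus(one,d),one).
Delete trivial equation 4 = 4.
Delete trivial equation one = one.
Bind A := plus(plus(one,d),one). Substituting into the earlier bindings gives Q := s(plus(plus(one,d),one)), Y := s(plus(plus(one,d),one)), U := plus(plus(one,d),one).
MGU = { Q = s(plus(plus(one,d),one)), L = plus(plus(one,d),one), Y = s(plus(plus(one,d),one)), U = plus(plus(one,d),one), A = plus(plus(one,d),one) }, so Q = s(plus(plus(one,d),one)).

s(plus(plus(one,d),one))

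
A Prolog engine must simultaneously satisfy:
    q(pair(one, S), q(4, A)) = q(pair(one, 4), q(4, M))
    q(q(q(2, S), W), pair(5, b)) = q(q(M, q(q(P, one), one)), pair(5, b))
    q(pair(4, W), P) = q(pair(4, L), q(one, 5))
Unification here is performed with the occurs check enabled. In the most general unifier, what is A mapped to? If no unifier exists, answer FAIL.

q(2, 4)

Decompose q/2: pair(one, S) = pair(one, 4),  q(4, A) = q(4, M).
Decompose pair/2: one = one,  S = 4.
Delete trivial equation one = one.
Bind S := 4; substituting into the one remaining equation that mentions S gives: q(q(q(2, 4), W), pair(5, b)) = q(q(M, q(q(P, one), one)), pair(5, b)).
Decompose q/2: 4 = 4,  A = M.
Delete trivial equation 4 = 4.
Bind A := M; no other remaining equation mentions A.
Decompose q/2: q(q(2, 4), W) = q(M, q(q(P, one), one)),  pair(5, b) = pair(5, b).
Decompose q/2: q(2, 4) = M,  W = q(q(P, one), one).
Bind M := q(2, 4); no other remaining equation mentions M. Substituting into the earlier binding gives A := q(2, 4).
Bind W := q(q(P, one), one); substituting into the one remaining equation that mentions W gives: q(pair(4, q(q(P, one), one)), P) = q(pair(4, L), q(one, 5)).
Delete trivial equation pair(5, b) = pair(5, b).
Decompose q/2: pair(4, q(q(P, one), one)) = pair(4, L),  P = q(one, 5).
Decompose pair/2: 4 = 4,  q(q(P, one), one) = L.
Delete trivial equation 4 = 4.
Bind L := q(q(P, one), one); no other remaining equation mentions L.
Bind P := q(one, 5). Substituting into the earlier bindings gives W := q(q(q(one, 5), one), one), L := q(q(q(one, 5), one), one).
MGU = { S -> 4, A -> q(2, 4), M -> q(2, 4), W -> q(q(q(one, 5), one), one), L -> q(q(q(one, 5), one), one), P -> q(one, 5) }, so A -> q(2, 4).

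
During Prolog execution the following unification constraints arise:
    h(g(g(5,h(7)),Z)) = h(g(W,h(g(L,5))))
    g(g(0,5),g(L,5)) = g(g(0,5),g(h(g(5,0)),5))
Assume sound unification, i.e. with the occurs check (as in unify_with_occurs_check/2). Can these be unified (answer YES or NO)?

Decompose h/1: g(g(5,h(7)),Z) = g(W,h(g(L,5))).
Decompose g/2: g(5,h(7)) = W,  Z = h(g(L,5)).
Bind W := g(5,h(7)); no other remaining equation mentions W.
Bind Z := h(g(L,5)); no other remaining equation mentions Z.
Decompose g/2: g(0,5) = g(0,5),  g(L,5) = g(h(g(5,0)),5).
Delete trivial equation g(0,5) = g(0,5).
Decompose g/2: L = h(g(5,0)),  5 = 5.
Bind L := h(g(5,0)); no other remaining equation mentions L. Substituting into the earlier binding gives Z := h(g(h(g(5,0)),5)).
Delete trivial equation 5 = 5.
No equations remain and no clash or occurs-check failure arose, so a unifier exists.

YES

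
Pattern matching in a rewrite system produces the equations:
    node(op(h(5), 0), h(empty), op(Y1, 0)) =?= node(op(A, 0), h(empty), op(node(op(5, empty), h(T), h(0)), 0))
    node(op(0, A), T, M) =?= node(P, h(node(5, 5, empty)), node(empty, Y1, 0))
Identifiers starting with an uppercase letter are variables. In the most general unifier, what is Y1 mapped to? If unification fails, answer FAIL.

Decompose node/3: op(h(5), 0) =?= op(A, 0),  h(empty) =?= h(empty),  op(Y1, 0) =?= op(node(op(5, empty), h(T), h(0)), 0).
Decompose op/2: h(5) =?= A,  0 =?= 0.
Bind A := h(5); substituting into the one remaining equation that mentions A gives: node(op(0, h(5)), T, M) =?= node(P, h(node(5, 5, empty)), node(empty, Y1, 0)).
Delete trivial equation 0 =?= 0.
Delete trivial equation h(empty) =?= h(empty).
Decompose op/2: Y1 =?= node(op(5, empty), h(T), h(0)),  0 =?= 0.
Bind Y1 := node(op(5, empty), h(T), h(0)); substituting into the one remaining equation that mentions Y1 gives: node(op(0, h(5)), T, M) =?= node(P, h(node(5, 5, empty)), node(empty, node(op(5, empty), h(T), h(0)), 0)).
Delete trivial equation 0 =?= 0.
Decompose node/3: op(0, h(5)) =?= P,  T =?= h(node(5, 5, empty)),  M =?= node(empty, node(op(5, empty), h(T), h(0)), 0).
Bind P := op(0, h(5)); no other remaining equation mentions P.
Bind T := h(node(5, 5, empty)); substituting into the remaining equation gives: M =?= node(empty, node(op(5, empty), h(h(node(5, 5, empty))), h(0)), 0). Substituting into the earlier binding gives Y1 := node(op(5, empty), h(h(node(5, 5, empty))), h(0)).
Bind M := node(empty, node(op(5, empty), h(h(node(5, 5, empty))), h(0)), 0).
MGU = { A ↦ h(5), Y1 ↦ node(op(5, empty), h(h(node(5, 5, empty))), h(0)), P ↦ op(0, h(5)), T ↦ h(node(5, 5, empty)), M ↦ node(empty, node(op(5, empty), h(h(node(5, 5, empty))), h(0)), 0) }, so Y1 ↦ node(op(5, empty), h(h(node(5, 5, empty))), h(0)).

node(op(5, empty), h(h(node(5, 5, empty))), h(0))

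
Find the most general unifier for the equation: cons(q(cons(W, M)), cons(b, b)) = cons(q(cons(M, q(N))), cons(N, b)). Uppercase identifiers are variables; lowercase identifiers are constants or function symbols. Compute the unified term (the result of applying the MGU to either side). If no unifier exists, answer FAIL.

cons(q(cons(q(b), q(b))), cons(b, b))

Decompose cons/2: q(cons(W, M)) = q(cons(M, q(N))),  cons(b, b) = cons(N, b).
Decompose q/1: cons(W, M) = cons(M, q(N)).
Decompose cons/2: W = M,  M = q(N).
Bind W := M; no other remaining equation mentions W.
Bind M := q(N); no other remaining equation mentions M. Substituting into the earlier binding gives W := q(N).
Decompose cons/2: b = N,  b = b.
Bind N := b; no other remaining equation mentions N. Substituting into the earlier bindings gives W := q(b), M := q(b).
Delete trivial equation b = b.
Applying the MGU to either side gives cons(q(cons(q(b), q(b))), cons(b, b)).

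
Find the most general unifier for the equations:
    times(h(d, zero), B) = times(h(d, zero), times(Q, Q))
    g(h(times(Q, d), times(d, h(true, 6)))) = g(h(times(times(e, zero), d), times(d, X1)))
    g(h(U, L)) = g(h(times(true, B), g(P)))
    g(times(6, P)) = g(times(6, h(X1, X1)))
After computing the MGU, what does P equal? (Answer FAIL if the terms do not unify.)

h(h(true, 6), h(true, 6))

Decompose times/2: h(d, zero) = h(d, zero),  B = times(Q, Q).
Delete trivial equation h(d, zero) = h(d, zero).
Bind B := times(Q, Q); substituting into the one remaining equation that mentions B gives: g(h(U, L)) = g(h(times(true, times(Q, Q)), g(P))).
Decompose g/1: h(times(Q, d), times(d, h(true, 6))) = h(times(times(e, zero), d), times(d, X1)).
Decompose h/2: times(Q, d) = times(times(e, zero), d),  times(d, h(true, 6)) = times(d, X1).
Decompose times/2: Q = times(e, zero),  d = d.
Bind Q := times(e, zero); substituting into the one remaining equation that mentions Q gives: g(h(U, L)) = g(h(times(true, times(times(e, zero), times(e, zero))), g(P))). Substituting into the earlier binding gives B := times(times(e, zero), times(e, zero)).
Delete trivial equation d = d.
Decompose times/2: d = d,  h(true, 6) = X1.
Delete trivial equation d = d.
Bind X1 := h(true, 6); substituting into the one remaining equation that mentions X1 gives: g(times(6, P)) = g(times(6, h(h(true, 6), h(true, 6)))).
Decompose g/1: h(U, L) = h(times(true, times(times(e, zero), times(e, zero))), g(P)).
Decompose h/2: U = times(true, times(times(e, zero), times(e, zero))),  L = g(P).
Bind U := times(true, times(times(e, zero), times(e, zero))); no other remaining equation mentions U.
Bind L := g(P); no other remaining equation mentions L.
Decompose g/1: times(6, P) = times(6, h(h(true, 6), h(true, 6))).
Decompose times/2: 6 = 6,  P = h(h(true, 6), h(true, 6)).
Delete trivial equation 6 = 6.
Bind P := h(h(true, 6), h(true, 6)). Substituting into the earlier binding gives L := g(h(h(true, 6), h(true, 6))).
MGU = { B ↦ times(times(e, zero), times(e, zero)), Q ↦ times(e, zero), X1 ↦ h(true, 6), U ↦ times(true, times(times(e, zero), times(e, zero))), L ↦ g(h(h(true, 6), h(true, 6))), P ↦ h(h(true, 6), h(true, 6)) }, so P ↦ h(h(true, 6), h(true, 6)).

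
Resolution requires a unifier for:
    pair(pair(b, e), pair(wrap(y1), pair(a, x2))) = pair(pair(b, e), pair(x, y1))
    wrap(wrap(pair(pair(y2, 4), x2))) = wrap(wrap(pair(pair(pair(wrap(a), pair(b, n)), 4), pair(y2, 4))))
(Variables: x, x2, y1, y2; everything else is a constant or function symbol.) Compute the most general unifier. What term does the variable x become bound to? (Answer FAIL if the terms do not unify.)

wrap(pair(a, pair(pair(wrap(a), pair(b, n)), 4)))

Decompose pair/2: pair(b, e) = pair(b, e),  pair(wrap(y1), pair(a, x2)) = pair(x, y1).
Delete trivial equation pair(b, e) = pair(b, e).
Decompose pair/2: wrap(y1) = x,  pair(a, x2) = y1.
Bind x := wrap(y1); no other remaining equation mentions x.
Bind y1 := pair(a, x2); no other remaining equation mentions y1. Substituting into the earlier binding gives x := wrap(pair(a, x2)).
Decompose wrap/1: wrap(pair(pair(y2, 4), x2)) = wrap(pair(pair(pair(wrap(a), pair(b, n)), 4), pair(y2, 4))).
Decompose wrap/1: pair(pair(y2, 4), x2) = pair(pair(pair(wrap(a), pair(b, n)), 4), pair(y2, 4)).
Decompose pair/2: pair(y2, 4) = pair(pair(wrap(a), pair(b, n)), 4),  x2 = pair(y2, 4).
Decompose pair/2: y2 = pair(wrap(a), pair(b, n)),  4 = 4.
Bind y2 := pair(wrap(a), pair(b, n)); substituting into the one remaining equation that mentions y2 gives: x2 = pair(pair(wrap(a), pair(b, n)), 4).
Delete trivial equation 4 = 4.
Bind x2 := pair(pair(wrap(a), pair(b, n)), 4). Substituting into the earlier bindings gives x := wrap(pair(a, pair(pair(wrap(a), pair(b, n)), 4))), y1 := pair(a, pair(pair(wrap(a), pair(b, n)), 4)).
MGU = { x ↦ wrap(pair(a, pair(pair(wrap(a), pair(b, n)), 4))), y1 ↦ pair(a, pair(pair(wrap(a), pair(b, n)), 4)), y2 ↦ pair(wrap(a), pair(b, n)), x2 ↦ pair(pair(wrap(a), pair(b, n)), 4) }, so x ↦ wrap(pair(a, pair(pair(wrap(a), pair(b, n)), 4))).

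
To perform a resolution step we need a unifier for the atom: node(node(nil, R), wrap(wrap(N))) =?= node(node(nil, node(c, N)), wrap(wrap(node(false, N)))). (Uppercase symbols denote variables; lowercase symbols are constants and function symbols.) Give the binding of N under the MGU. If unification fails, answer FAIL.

Decompose node/2: node(nil, R) =?= node(nil, node(c, N)),  wrap(wrap(N)) =?= wrap(wrap(node(false, N))).
Decompose node/2: nil =?= nil,  R =?= node(c, N).
Delete trivial equation nil =?= nil.
Bind R := node(c, N); no other remaining equation mentions R.
Decompose wrap/1: wrap(N) =?= wrap(node(false, N)).
Decompose wrap/1: N =?= node(false, N).
Occurs check fails: N occurs in node(false, N); the equation N =?= node(false, N) has no finite solution.

FAIL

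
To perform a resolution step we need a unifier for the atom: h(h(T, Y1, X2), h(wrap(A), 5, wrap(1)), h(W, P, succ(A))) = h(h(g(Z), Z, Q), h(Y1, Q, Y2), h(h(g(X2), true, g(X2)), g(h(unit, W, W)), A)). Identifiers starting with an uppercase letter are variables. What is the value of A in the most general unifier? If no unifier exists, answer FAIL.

FAIL

Decompose h/3: h(T, Y1, X2) = h(g(Z), Z, Q),  h(wrap(A), 5, wrap(1)) = h(Y1, Q, Y2),  h(W, P, succ(A)) = h(h(g(X2), true, g(X2)), g(h(unit, W, W)), A).
Decompose h/3: T = g(Z),  Y1 = Z,  X2 = Q.
Bind T := g(Z); no other remaining equation mentions T.
Bind Y1 := Z; substituting into the one remaining equation that mentions Y1 gives: h(wrap(A), 5, wrap(1)) = h(Z, Q, Y2).
Bind X2 := Q; substituting into the one remaining equation that mentions X2 gives: h(W, P, succ(A)) = h(h(g(Q), true, g(Q)), g(h(unit, W, W)), A).
Decompose h/3: wrap(A) = Z,  5 = Q,  wrap(1) = Y2.
Bind Z := wrap(A); no other remaining equation mentions Z. Substituting into the earlier bindings gives T := g(wrap(A)), Y1 := wrap(A).
Bind Q := 5; substituting into the one remaining equation that mentions Q gives: h(W, P, succ(A)) = h(h(g(5), true, g(5)), g(h(unit, W, W)), A). Substituting into the earlier binding gives X2 := 5.
Bind Y2 := wrap(1); no other remaining equation mentions Y2.
Decompose h/3: W = h(g(5), true, g(5)),  P = g(h(unit, W, W)),  succ(A) = A.
Bind W := h(g(5), true, g(5)); substituting into the one remaining equation that mentions W gives: P = g(h(unit, h(g(5), true, g(5)), h(g(5), true, g(5)))).
Bind P := g(h(unit, h(g(5), true, g(5)), h(g(5), true, g(5)))); no other remaining equation mentions P.
Occurs check fails: A occurs in succ(A); the equation A = succ(A) has no finite solution.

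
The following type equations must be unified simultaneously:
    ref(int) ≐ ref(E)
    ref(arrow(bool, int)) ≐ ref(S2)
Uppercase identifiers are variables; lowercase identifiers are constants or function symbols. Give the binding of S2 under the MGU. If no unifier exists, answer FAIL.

Decompose ref/1: int ≐ E.
Bind E := int; no other remaining equation mentions E.
Decompose ref/1: arrow(bool, int) ≐ S2.
Bind S2 := arrow(bool, int).
MGU = { E := int, S2 := arrow(bool, int) }, so S2 := arrow(bool, int).

arrow(bool, int)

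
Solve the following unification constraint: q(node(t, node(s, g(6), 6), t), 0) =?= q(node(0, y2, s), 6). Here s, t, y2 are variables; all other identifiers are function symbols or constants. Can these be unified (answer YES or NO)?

Decompose q/2: node(t, node(s, g(6), 6), t) =?= node(0, y2, s),  0 =?= 6.
Decompose node/3: t =?= 0,  node(s, g(6), 6) =?= y2,  t =?= s.
Bind t := 0; substituting into the one remaining equation that mentions t gives: 0 =?= s.
Bind y2 := node(s, g(6), 6); no other remaining equation mentions y2.
Bind s := 0; no other remaining equation mentions s. Substituting into the earlier binding gives y2 := node(0, g(6), 6).
Clash: constants 0 and 6 differ; no unifier exists.

NO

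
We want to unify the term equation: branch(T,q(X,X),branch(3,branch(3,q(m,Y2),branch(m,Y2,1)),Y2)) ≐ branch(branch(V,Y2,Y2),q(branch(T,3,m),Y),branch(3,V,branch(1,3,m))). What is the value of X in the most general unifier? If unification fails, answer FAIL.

branch(branch(branch(3,q(m,branch(1,3,m)),branch(m,branch(1,3,m),1)),branch(1,3,m),branch(1,3,m)),3,m)

Decompose branch/3: T ≐ branch(V,Y2,Y2),  q(X,X) ≐ q(branch(T,3,m),Y),  branch(3,branch(3,q(m,Y2),branch(m,Y2,1)),Y2) ≐ branch(3,V,branch(1,3,m)).
Bind T := branch(V,Y2,Y2); substituting into the one remaining equation that mentions T gives: q(X,X) ≐ q(branch(branch(V,Y2,Y2),3,m),Y).
Decompose q/2: X ≐ branch(branch(V,Y2,Y2),3,m),  X ≐ Y.
Bind X := branch(branch(V,Y2,Y2),3,m); substituting into the one remaining equation that mentions X gives: branch(branch(V,Y2,Y2),3,m) ≐ Y.
Bind Y := branch(branch(V,Y2,Y2),3,m); no other remaining equation mentions Y.
Decompose branch/3: 3 ≐ 3,  branch(3,q(m,Y2),branch(m,Y2,1)) ≐ V,  Y2 ≐ branch(1,3,m).
Delete trivial equation 3 ≐ 3.
Bind V := branch(3,q(m,Y2),branch(m,Y2,1)); no other remaining equation mentions V. Substituting into the earlier bindings gives T := branch(branch(3,q(m,Y2),branch(m,Y2,1)),Y2,Y2), X := branch(branch(branch(3,q(m,Y2),branch(m,Y2,1)),Y2,Y2),3,m), Y := branch(branch(branch(3,q(m,Y2),branch(m,Y2,1)),Y2,Y2),3,m).
Bind Y2 := branch(1,3,m). Substituting into the earlier bindings gives T := branch(branch(3,q(m,branch(1,3,m)),branch(m,branch(1,3,m),1)),branch(1,3,m),branch(1,3,m)), X := branch(branch(branch(3,q(m,branch(1,3,m)),branch(m,branch(1,3,m),1)),branch(1,3,m),branch(1,3,m)),3,m), Y := branch(branch(branch(3,q(m,branch(1,3,m)),branch(m,branch(1,3,m),1)),branch(1,3,m),branch(1,3,m)),3,m), V := branch(3,q(m,branch(1,3,m)),branch(m,branch(1,3,m),1)).
MGU = { T ↦ branch(branch(3,q(m,branch(1,3,m)),branch(m,branch(1,3,m),1)),branch(1,3,m),branch(1,3,m)), X ↦ branch(branch(branch(3,q(m,branch(1,3,m)),branch(m,branch(1,3,m),1)),branch(1,3,m),branch(1,3,m)),3,m), Y ↦ branch(branch(branch(3,q(m,branch(1,3,m)),branch(m,branch(1,3,m),1)),branch(1,3,m),branch(1,3,m)),3,m), V ↦ branch(3,q(m,branch(1,3,m)),branch(m,branch(1,3,m),1)), Y2 ↦ branch(1,3,m) }, so X ↦ branch(branch(branch(3,q(m,branch(1,3,m)),branch(m,branch(1,3,m),1)),branch(1,3,m),branch(1,3,m)),3,m).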